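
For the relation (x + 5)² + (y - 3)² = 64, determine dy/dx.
Differentiate the relation implicitly: treat y = y(x) and apply the chain rule, so every y-derivative picks up a y' = dy/dx factor.

With everything moved to the left-hand side, differentiate term by term:
  d/dx[(x + 5)^2] = 2x + 10
  d/dx[(y - 3)^2] = 2·y'(y - 3)
  d/dx[-64] = 0

Separating the contributions that come from x directly and those that come through y:
  without y':      2x + 10
  multiplying y':  2y - 6

so (2x + 10) + (2y - 6)·y' = 0, and therefore
  dy/dx = -(2x + 10)/(2y - 6) = (-x - 5)/(y - 3)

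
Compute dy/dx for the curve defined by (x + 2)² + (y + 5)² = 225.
Take d/dx of both sides. Since y is implicitly a function of x, the chain rule attaches a y' = dy/dx factor whenever we differentiate through y.

Set F(x, y) = (left side) − (right side), so the curve is F = 0. Differentiating each term of F:
  d/dx[(x + 2)^2] = 2x + 4
  d/dx[(y + 5)^2] = 2·y'(y + 5)
  d/dx[-225] = 0

Collecting, the y'-free part is the partial derivative in x and the y' coefficient is the partial derivative in y:
  ∂F/∂x = 2x + 4
  ∂F/∂y = 2y + 10

so d/dx[F(x, y(x))] = ∂F/∂x + (∂F/∂y)·y' = 0. Rearranging,
  dy/dx = -(∂F/∂x)/(∂F/∂y) = -(2x + 4)/(2y + 10) = (-x - 2)/(y + 5)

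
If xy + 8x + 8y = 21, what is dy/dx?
Differentiate the relation implicitly: treat y = y(x) and apply the chain rule, so every y-derivative picks up a y' = dy/dx factor.

With everything moved to the left-hand side, differentiate term by term:
  d/dx[xy] = x·y' + y
  d/dx[8x] = 8
  d/dx[8y] = 8·y'
  d/dx[-21] = 0

Separating the contributions that come from x directly and those that come through y:
  without y':      y + 8
  multiplying y':  x + 8

so (y + 8) + (x + 8)·y' = 0, and therefore
  dy/dx = -(y + 8)/(x + 8) = (-y - 8)/(x + 8)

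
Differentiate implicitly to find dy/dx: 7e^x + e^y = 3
Differentiate the relation implicitly: treat y = y(x) and apply the chain rule, so every y-derivative picks up a y' = dy/dx factor.

With everything moved to the left-hand side, differentiate term by term:
  d/dx[7e^(x)] = 7e^(x)
  d/dx[e^(y)] = y'·e^(y)
  d/dx[-3] = 0

Separating the contributions that come from x directly and those that come through y:
  without y':      7e^(x)
  multiplying y':  e^(y)

so (7e^(x)) + (e^(y))·y' = 0, and therefore
  dy/dx = -(7e^(x))/(e^(y)) = -7e^(x - y)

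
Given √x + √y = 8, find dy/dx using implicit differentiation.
Differentiate both sides with respect to x, treating y as y(x). By the chain rule, any term containing y contributes a factor of y' = dy/dx when we differentiate it.

Move every term to one side and write the relation as F(x, y) = 0. Term by term,
  d/dx[√(x)] = 1/(2√(x))
  d/dx[√(y)] = y'/(2√(y))
  d/dx[-8] = 0

The pieces without y' make up ∂F/∂x and the coefficient of y' is ∂F/∂y:
  ∂F/∂x = 1/(2√(x)),
  ∂F/∂y = 1/(2√(y)).

Since d/dx[F] = ∂F/∂x + (∂F/∂y)·y' = 0, solve for y':
  (∂F/∂y)·y' = -∂F/∂x
  dy/dx = -(∂F/∂x)/(∂F/∂y) = -(1/(2√(x)))/(1/(2√(y))) = -√(y)/√(x)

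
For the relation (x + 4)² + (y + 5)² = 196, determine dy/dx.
Differentiate the relation implicitly: treat y = y(x) and apply the chain rule, so every y-derivative picks up a y' = dy/dx factor.

With everything moved to the left-hand side, differentiate term by term:
  d/dx[(x + 4)^2] = 2x + 8
  d/dx[(y + 5)^2] = 2·y'(y + 5)
  d/dx[-196] = 0

Separating the contributions that come from x directly and those that come through y:
  without y':      2x + 8
  multiplying y':  2y + 10

so (2x + 8) + (2y + 10)·y' = 0, and therefore
  dy/dx = -(2x + 8)/(2y + 10) = (-x - 4)/(y + 5)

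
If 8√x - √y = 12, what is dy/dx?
Apply d/dx to both sides, remembering that y depends on x. Each occurrence of y therefore brings in a y' = dy/dx via the chain rule.

With F(x, y) equal to the left-hand side minus the right, differentiate F term by term:
  d/dx[8√(x)] = 4/√(x)
  d/dx[-√(y)] = -y'/(2√(y))
  d/dx[-12] = 0
Adding these up, d/dx[F] = 0 becomes
  (4/√(x)) + (-1/(2√(y)))·y' = 0,
so isolating y',
  dy/dx = -(4/√(x))/(-1/(2√(y))) = 8√(y)/√(x)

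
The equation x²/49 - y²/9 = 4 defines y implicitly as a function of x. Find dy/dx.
Take d/dx of both sides. Since y is implicitly a function of x, the chain rule attaches a y' = dy/dx factor whenever we differentiate through y.

Set F(x, y) = (left side) − (right side), so the curve is F = 0. Differentiating each term of F:
  d/dx[x^2/49] = 2x/49
  d/dx[-y^2/9] = -2y·y'/9
  d/dx[-4] = 0

Collecting, the y'-free part is the partial derivative in x and the y' coefficient is the partial derivative in y:
  ∂F/∂x = 2x/49
  ∂F/∂y = -2y/9

so d/dx[F(x, y(x))] = ∂F/∂x + (∂F/∂y)·y' = 0. Rearranging,
  dy/dx = -(∂F/∂x)/(∂F/∂y) = -(2x/49)/(-2y/9) = 9x/(49y)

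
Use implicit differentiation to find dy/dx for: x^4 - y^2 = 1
Apply d/dx to both sides, remembering that y depends on x. Each occurrence of y therefore brings in a y' = dy/dx via the chain rule.

With F(x, y) equal to the left-hand side minus the right, differentiate F term by term:
  d/dx[x^4] = 4x^3
  d/dx[-y^2] = -2y·y'
  d/dx[-1] = 0
Adding these up, d/dx[F] = 0 becomes
  (4x^3) + (-2y)·y' = 0,
so isolating y',
  dy/dx = -(4x^3)/(-2y) = 2x^3/y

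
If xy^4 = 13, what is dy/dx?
Differentiate the relation implicitly: treat y = y(x) and apply the chain rule, so every y-derivative picks up a y' = dy/dx factor.

With everything moved to the left-hand side, differentiate term by term:
  d/dx[xy^4] = 4xy^3·y' + y^4
  d/dx[-13] = 0

Separating the contributions that come from x directly and those that come through y:
  without y':      y^4
  multiplying y':  4xy^3

so (y^4) + (4xy^3)·y' = 0, and therefore
  dy/dx = -(y^4)/(4xy^3) = -y/(4x)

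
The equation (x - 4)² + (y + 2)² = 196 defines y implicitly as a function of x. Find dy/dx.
Differentiate both sides with respect to x, treating y as y(x). By the chain rule, any term containing y contributes a factor of y' = dy/dx when we differentiate it.

Move every term to one side and write the relation as F(x, y) = 0. Term by term,
  d/dx[(x - 4)^2] = 2x - 8
  d/dx[(y + 2)^2] = 2·y'(y + 2)
  d/dx[-196] = 0

The pieces without y' make up ∂F/∂x and the coefficient of y' is ∂F/∂y:
  ∂F/∂x = 2x - 8,
  ∂F/∂y = 2y + 4.

Since d/dx[F] = ∂F/∂x + (∂F/∂y)·y' = 0, solve for y':
  (∂F/∂y)·y' = -∂F/∂x
  dy/dx = -(∂F/∂x)/(∂F/∂y) = -(2x - 8)/(2y + 4) = (4 - x)/(y + 2)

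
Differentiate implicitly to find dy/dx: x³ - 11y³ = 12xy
Take d/dx of both sides. Since y is implicitly a function of x, the chain rule attaches a y' = dy/dx factor whenever we differentiate through y.

Set F(x, y) = (left side) − (right side), so the curve is F = 0. Differentiating each term of F:
  d/dx[x^3] = 3x^2
  d/dx[-12xy] = -12x·y' - 12y
  d/dx[-11y^3] = -33y^2·y'

Collecting, the y'-free part is the partial derivative in x and the y' coefficient is the partial derivative in y:
  ∂F/∂x = 3x^2 - 12y
  ∂F/∂y = -12x - 33y^2

so d/dx[F(x, y(x))] = ∂F/∂x + (∂F/∂y)·y' = 0. Rearranging,
  dy/dx = -(∂F/∂x)/(∂F/∂y) = -(3x^2 - 12y)/(-12x - 33y^2) = (x^2 - 4y)/(4x + 11y^2)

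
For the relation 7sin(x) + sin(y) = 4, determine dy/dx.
Differentiate both sides with respect to x, treating y as y(x). By the chain rule, any term containing y contributes a factor of y' = dy/dx when we differentiate it.

Move every term to one side and write the relation as F(x, y) = 0. Term by term,
  d/dx[7sin(x)] = 7cos(x)
  d/dx[sin(y)] = y'·cos(y)
  d/dx[-4] = 0

The pieces without y' make up ∂F/∂x and the coefficient of y' is ∂F/∂y:
  ∂F/∂x = 7cos(x),
  ∂F/∂y = cos(y).

Since d/dx[F] = ∂F/∂x + (∂F/∂y)·y' = 0, solve for y':
  (∂F/∂y)·y' = -∂F/∂x
  dy/dx = -(∂F/∂x)/(∂F/∂y) = -(7cos(x))/(cos(y)) = -7cos(x)/cos(y)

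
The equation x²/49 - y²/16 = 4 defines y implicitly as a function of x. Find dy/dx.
Take d/dx of both sides. Since y is implicitly a function of x, the chain rule attaches a y' = dy/dx factor whenever we differentiate through y.

Set F(x, y) = (left side) − (right side), so the curve is F = 0. Differentiating each term of F:
  d/dx[x^2/49] = 2x/49
  d/dx[-y^2/16] = -y·y'/8
  d/dx[-4] = 0

Collecting, the y'-free part is the partial derivative in x and the y' coefficient is the partial derivative in y:
  ∂F/∂x = 2x/49
  ∂F/∂y = -y/8

so d/dx[F(x, y(x))] = ∂F/∂x + (∂F/∂y)·y' = 0. Rearranging,
  dy/dx = -(∂F/∂x)/(∂F/∂y) = -(2x/49)/(-y/8) = 16x/(49y)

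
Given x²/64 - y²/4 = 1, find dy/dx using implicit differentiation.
Differentiate both sides with respect to x, treating y as y(x). By the chain rule, any term containing y contributes a factor of y' = dy/dx when we differentiate it.

Move every term to one side and write the relation as F(x, y) = 0. Term by term,
  d/dx[x^2/64] = x/32
  d/dx[-y^2/4] = -y·y'/2
  d/dx[-1] = 0

The pieces without y' make up ∂F/∂x and the coefficient of y' is ∂F/∂y:
  ∂F/∂x = x/32,
  ∂F/∂y = -y/2.

Since d/dx[F] = ∂F/∂x + (∂F/∂y)·y' = 0, solve for y':
  (∂F/∂y)·y' = -∂F/∂x
  dy/dx = -(∂F/∂x)/(∂F/∂y) = -(x/32)/(-y/2) = x/(16y)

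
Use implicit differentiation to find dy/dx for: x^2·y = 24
Differentiate the relation implicitly: treat y = y(x) and apply the chain rule, so every y-derivative picks up a y' = dy/dx factor.

With everything moved to the left-hand side, differentiate term by term:
  d/dx[x^2y] = x^2·y' + 2xy
  d/dx[-24] = 0

Separating the contributions that come from x directly and those that come through y:
  without y':      2xy
  multiplying y':  x^2

so (2xy) + (x^2)·y' = 0, and therefore
  dy/dx = -(2xy)/(x^2) = -2y/x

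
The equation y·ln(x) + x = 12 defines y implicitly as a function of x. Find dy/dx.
Differentiate the relation implicitly: treat y = y(x) and apply the chain rule, so every y-derivative picks up a y' = dy/dx factor.

With everything moved to the left-hand side, differentiate term by term:
  d/dx[x] = 1
  d/dx[y·ln(x)] = y'·ln(x) + y/x
  d/dx[-12] = 0

Separating the contributions that come from x directly and those that come through y:
  without y':      1 + y/x
  multiplying y':  ln(x)

so (1 + y/x) + (ln(x))·y' = 0, and therefore
  dy/dx = -(1 + y/x)/(ln(x))
        = -((x + y)/x)/(ln(x)) = (-x - y)/(x·ln(x))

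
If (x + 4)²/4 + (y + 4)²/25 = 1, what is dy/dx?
Apply d/dx to both sides, remembering that y depends on x. Each occurrence of y therefore brings in a y' = dy/dx via the chain rule.

With F(x, y) equal to the left-hand side minus the right, differentiate F term by term:
  d/dx[(x + 4)^2/4] = x/2 + 2
  d/dx[(y + 4)^2/25] = 2·y'(y + 4)/25
  d/dx[-1] = 0
Adding these up, d/dx[F] = 0 becomes
  (x/2 + 2) + (2y/25 + 8/25)·y' = 0,
so isolating y',
  dy/dx = -(x/2 + 2)/(2y/25 + 8/25)
        = -((x + 4)/2)/(2(y + 4)/25) = 25(-x - 4)/(4(y + 4))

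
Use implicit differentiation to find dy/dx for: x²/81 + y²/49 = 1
Take d/dx of both sides. Since y is implicitly a function of x, the chain rule attaches a y' = dy/dx factor whenever we differentiate through y.

Set F(x, y) = (left side) − (right side), so the curve is F = 0. Differentiating each term of F:
  d/dx[x^2/81] = 2x/81
  d/dx[y^2/49] = 2y·y'/49
  d/dx[-1] = 0

Collecting, the y'-free part is the partial derivative in x and the y' coefficient is the partial derivative in y:
  ∂F/∂x = 2x/81
  ∂F/∂y = 2y/49

so d/dx[F(x, y(x))] = ∂F/∂x + (∂F/∂y)·y' = 0. Rearranging,
  dy/dx = -(∂F/∂x)/(∂F/∂y) = -(2x/81)/(2y/49) = -49x/(81y)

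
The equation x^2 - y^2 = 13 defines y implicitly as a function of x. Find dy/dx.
Differentiate the relation implicitly: treat y = y(x) and apply the chain rule, so every y-derivative picks up a y' = dy/dx factor.

With everything moved to the left-hand side, differentiate term by term:
  d/dx[x^2] = 2x
  d/dx[-y^2] = -2y·y'
  d/dx[-13] = 0

Separating the contributions that come from x directly and those that come through y:
  without y':      2x
  multiplying y':  -2y

so (2x) + (-2y)·y' = 0, and therefore
  dy/dx = -(2x)/(-2y) = x/y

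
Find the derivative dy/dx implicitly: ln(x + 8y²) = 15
Apply d/dx to both sides, remembering that y depends on x. Each occurrence of y therefore brings in a y' = dy/dx via the chain rule.

With F(x, y) equal to the left-hand side minus the right, differentiate F term by term:
  d/dx[ln(x + 8y^2)] = (16y·y' + 1)/(x + 8y^2)
  d/dx[-15] = 0
Adding these up, d/dx[F] = 0 becomes
  (1/(x + 8y^2)) + (16y/(x + 8y^2))·y' = 0,
so isolating y',
  dy/dx = -(1/(x + 8y^2))/(16y/(x + 8y^2)) = -1/(16y)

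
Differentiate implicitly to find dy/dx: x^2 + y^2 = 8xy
Differentiate the relation implicitly: treat y = y(x) and apply the chain rule, so every y-derivative picks up a y' = dy/dx factor.

With everything moved to the left-hand side, differentiate term by term:
  d/dx[x^2] = 2x
  d/dx[-8xy] = -8x·y' - 8y
  d/dx[y^2] = 2y·y'

Separating the contributions that come from x directly and those that come through y:
  without y':      2x - 8y
  multiplying y':  -8x + 2y

so (2x - 8y) + (-8x + 2y)·y' = 0, and therefore
  dy/dx = -(2x - 8y)/(-8x + 2y) = (x - 4y)/(4x - y)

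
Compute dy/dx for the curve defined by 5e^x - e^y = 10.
Differentiate the relation implicitly: treat y = y(x) and apply the chain rule, so every y-derivative picks up a y' = dy/dx factor.

With everything moved to the left-hand side, differentiate term by term:
  d/dx[5e^(x)] = 5e^(x)
  d/dx[-e^(y)] = -y'·e^(y)
  d/dx[-10] = 0

Separating the contributions that come from x directly and those that come through y:
  without y':      5e^(x)
  multiplying y':  -e^(y)

so (5e^(x)) + (-e^(y))·y' = 0, and therefore
  dy/dx = -(5e^(x))/(-e^(y)) = 5e^(x - y)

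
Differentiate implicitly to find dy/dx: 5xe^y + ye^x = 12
Differentiate the relation implicitly: treat y = y(x) and apply the chain rule, so every y-derivative picks up a y' = dy/dx factor.

With everything moved to the left-hand side, differentiate term by term:
  d/dx[5x·e^(y)] = 5x·y'·e^(y) + 5e^(y)
  d/dx[y·e^(x)] = y·e^(x) + y'·e^(x)
  d/dx[-12] = 0

Separating the contributions that come from x directly and those that come through y:
  without y':      y·e^(x) + 5e^(y)
  multiplying y':  5x·e^(y) + e^(x)

so (y·e^(x) + 5e^(y)) + (5x·e^(y) + e^(x))·y' = 0, and therefore
  dy/dx = -(y·e^(x) + 5e^(y))/(5x·e^(y) + e^(x)) = (-y·e^(x) - 5e^(y))/(5x·e^(y) + e^(x))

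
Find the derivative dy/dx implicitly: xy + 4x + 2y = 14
Differentiate the relation implicitly: treat y = y(x) and apply the chain rule, so every y-derivative picks up a y' = dy/dx factor.

With everything moved to the left-hand side, differentiate term by term:
  d/dx[xy] = x·y' + y
  d/dx[4x] = 4
  d/dx[2y] = 2·y'
  d/dx[-14] = 0

Separating the contributions that come from x directly and those that come through y:
  without y':      y + 4
  multiplying y':  x + 2

so (y + 4) + (x + 2)·y' = 0, and therefore
  dy/dx = -(y + 4)/(x + 2) = (-y - 4)/(x + 2)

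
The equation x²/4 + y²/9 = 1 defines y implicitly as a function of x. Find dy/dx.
Take d/dx of both sides. Since y is implicitly a function of x, the chain rule attaches a y' = dy/dx factor whenever we differentiate through y.

Set F(x, y) = (left side) − (right side), so the curve is F = 0. Differentiating each term of F:
  d/dx[x^2/4] = x/2
  d/dx[y^2/9] = 2y·y'/9
  d/dx[-1] = 0

Collecting, the y'-free part is the partial derivative in x and the y' coefficient is the partial derivative in y:
  ∂F/∂x = x/2
  ∂F/∂y = 2y/9

so d/dx[F(x, y(x))] = ∂F/∂x + (∂F/∂y)·y' = 0. Rearranging,
  dy/dx = -(∂F/∂x)/(∂F/∂y) = -(x/2)/(2y/9) = -9x/(4y)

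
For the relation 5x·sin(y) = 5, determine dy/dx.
Differentiate the relation implicitly: treat y = y(x) and apply the chain rule, so every y-derivative picks up a y' = dy/dx factor.

With everything moved to the left-hand side, differentiate term by term:
  d/dx[5x·sin(y)] = 5x·y'·cos(y) + 5sin(y)
  d/dx[-5] = 0

Separating the contributions that come from x directly and those that come through y:
  without y':      5sin(y)
  multiplying y':  5x·cos(y)

so (5sin(y)) + (5x·cos(y))·y' = 0, and therefore
  dy/dx = -(5sin(y))/(5x·cos(y)) = -tan(y)/x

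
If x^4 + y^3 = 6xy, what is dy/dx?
Take d/dx of both sides. Since y is implicitly a function of x, the chain rule attaches a y' = dy/dx factor whenever we differentiate through y.

Set F(x, y) = (left side) − (right side), so the curve is F = 0. Differentiating each term of F:
  d/dx[x^4] = 4x^3
  d/dx[-6xy] = -6x·y' - 6y
  d/dx[y^3] = 3y^2·y'

Collecting, the y'-free part is the partial derivative in x and the y' coefficient is the partial derivative in y:
  ∂F/∂x = 4x^3 - 6y
  ∂F/∂y = -6x + 3y^2

so d/dx[F(x, y(x))] = ∂F/∂x + (∂F/∂y)·y' = 0. Rearranging,
  dy/dx = -(∂F/∂x)/(∂F/∂y) = -(4x^3 - 6y)/(-6x + 3y^2) = 2(2x^3 - 3y)/(3(2x - y^2))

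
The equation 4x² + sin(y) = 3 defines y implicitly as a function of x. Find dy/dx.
Differentiate both sides with respect to x, treating y as y(x). By the chain rule, any term containing y contributes a factor of y' = dy/dx when we differentiate it.

Move every term to one side and write the relation as F(x, y) = 0. Term by term,
  d/dx[4x^2] = 8x
  d/dx[sin(y)] = y'·cos(y)
  d/dx[-3] = 0

The pieces without y' make up ∂F/∂x and the coefficient of y' is ∂F/∂y:
  ∂F/∂x = 8x,
  ∂F/∂y = cos(y).

Since d/dx[F] = ∂F/∂x + (∂F/∂y)·y' = 0, solve for y':
  (∂F/∂y)·y' = -∂F/∂x
  dy/dx = -(∂F/∂x)/(∂F/∂y) = -(8x)/(cos(y)) = -8x/cos(y)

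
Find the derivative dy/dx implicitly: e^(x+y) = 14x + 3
Take d/dx of both sides. Since y is implicitly a function of x, the chain rule attaches a y' = dy/dx factor whenever we differentiate through y.

Set F(x, y) = (left side) − (right side), so the curve is F = 0. Differentiating each term of F:
  d/dx[-14x] = -14
  d/dx[e^(x + y)] = (y' + 1)·e^(x + y)
  d/dx[-3] = 0

Collecting, the y'-free part is the partial derivative in x and the y' coefficient is the partial derivative in y:
  ∂F/∂x = e^(x + y) - 14
  ∂F/∂y = e^(x + y)

so d/dx[F(x, y(x))] = ∂F/∂x + (∂F/∂y)·y' = 0. Rearranging,
  dy/dx = -(∂F/∂x)/(∂F/∂y) = -(e^(x + y) - 14)/(e^(x + y)) = 14e^(-x - y) - 1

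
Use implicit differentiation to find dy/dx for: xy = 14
Take d/dx of both sides. Since y is implicitly a function of x, the chain rule attaches a y' = dy/dx factor whenever we differentiate through y.

Set F(x, y) = (left side) − (right side), so the curve is F = 0. Differentiating each term of F:
  d/dx[xy] = x·y' + y
  d/dx[-14] = 0

Collecting, the y'-free part is the partial derivative in x and the y' coefficient is the partial derivative in y:
  ∂F/∂x = y
  ∂F/∂y = x

so d/dx[F(x, y(x))] = ∂F/∂x + (∂F/∂y)·y' = 0. Rearranging,
  dy/dx = -(∂F/∂x)/(∂F/∂y) = -(y)/(x) = -y/x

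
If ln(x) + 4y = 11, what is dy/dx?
Take d/dx of both sides. Since y is implicitly a function of x, the chain rule attaches a y' = dy/dx factor whenever we differentiate through y.

Set F(x, y) = (left side) − (right side), so the curve is F = 0. Differentiating each term of F:
  d/dx[4y] = 4·y'
  d/dx[ln(x)] = 1/x
  d/dx[-11] = 0

Collecting, the y'-free part is the partial derivative in x and the y' coefficient is the partial derivative in y:
  ∂F/∂x = 1/x
  ∂F/∂y = 4

so d/dx[F(x, y(x))] = ∂F/∂x + (∂F/∂y)·y' = 0. Rearranging,
  dy/dx = -(∂F/∂x)/(∂F/∂y) = -(1/x)/(4) = -1/(4x)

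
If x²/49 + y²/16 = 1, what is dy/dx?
Apply d/dx to both sides, remembering that y depends on x. Each occurrence of y therefore brings in a y' = dy/dx via the chain rule.

With F(x, y) equal to the left-hand side minus the right, differentiate F term by term:
  d/dx[x^2/49] = 2x/49
  d/dx[y^2/16] = y·y'/8
  d/dx[-1] = 0
Adding these up, d/dx[F] = 0 becomes
  (2x/49) + (y/8)·y' = 0,
so isolating y',
  dy/dx = -(2x/49)/(y/8) = -16x/(49y)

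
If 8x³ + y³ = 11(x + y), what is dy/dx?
Take d/dx of both sides. Since y is implicitly a function of x, the chain rule attaches a y' = dy/dx factor whenever we differentiate through y.

Set F(x, y) = (left side) − (right side), so the curve is F = 0. Differentiating each term of F:
  d/dx[8x^3] = 24x^2
  d/dx[-11x] = -11
  d/dx[y^3] = 3y^2·y'
  d/dx[-11y] = -11·y'

Collecting, the y'-free part is the partial derivative in x and the y' coefficient is the partial derivative in y:
  ∂F/∂x = 24x^2 - 11
  ∂F/∂y = 3y^2 - 11

so d/dx[F(x, y(x))] = ∂F/∂x + (∂F/∂y)·y' = 0. Rearranging,
  dy/dx = -(∂F/∂x)/(∂F/∂y) = -(24x^2 - 11)/(3y^2 - 11) = (11 - 24x^2)/(3y^2 - 11)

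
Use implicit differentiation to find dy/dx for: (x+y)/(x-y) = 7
Apply d/dx to both sides, remembering that y depends on x. Each occurrence of y therefore brings in a y' = dy/dx via the chain rule.

With F(x, y) equal to the left-hand side minus the right, differentiate F term by term:
  d/dx[(x + y)/(x - y)] = (y' + 1)/(x - y) + (x + y)(y' - 1)/(x - y)^2
  d/dx[-7] = 0
Adding these up, d/dx[F] = 0 becomes
  (1/(x - y) - (x + y)/(x - y)^2) + (1/(x - y) + (x + y)/(x - y)^2)·y' = 0,
so isolating y',
  dy/dx = -(1/(x - y) - (x + y)/(x - y)^2)/(1/(x - y) + (x + y)/(x - y)^2)
        = -(-2y/(x - y)^2)/(2x/(x - y)^2) = y/x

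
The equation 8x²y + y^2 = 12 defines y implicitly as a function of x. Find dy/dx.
Differentiate the relation implicitly: treat y = y(x) and apply the chain rule, so every y-derivative picks up a y' = dy/dx factor.

With everything moved to the left-hand side, differentiate term by term:
  d/dx[8x^2y] = 8x^2·y' + 16xy
  d/dx[y^2] = 2y·y'
  d/dx[-12] = 0

Separating the contributions that come from x directly and those that come through y:
  without y':      16xy
  multiplying y':  8x^2 + 2y

so (16xy) + (8x^2 + 2y)·y' = 0, and therefore
  dy/dx = -(16xy)/(8x^2 + 2y) = -8xy/(4x^2 + y)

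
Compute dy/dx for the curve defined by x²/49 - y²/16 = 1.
Differentiate both sides with respect to x, treating y as y(x). By the chain rule, any term containing y contributes a factor of y' = dy/dx when we differentiate it.

Move every term to one side and write the relation as F(x, y) = 0. Term by term,
  d/dx[x^2/49] = 2x/49
  d/dx[-y^2/16] = -y·y'/8
  d/dx[-1] = 0

The pieces without y' make up ∂F/∂x and the coefficient of y' is ∂F/∂y:
  ∂F/∂x = 2x/49,
  ∂F/∂y = -y/8.

Since d/dx[F] = ∂F/∂x + (∂F/∂y)·y' = 0, solve for y':
  (∂F/∂y)·y' = -∂F/∂x
  dy/dx = -(∂F/∂x)/(∂F/∂y) = -(2x/49)/(-y/8) = 16x/(49y)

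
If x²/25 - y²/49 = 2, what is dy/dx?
Differentiate the relation implicitly: treat y = y(x) and apply the chain rule, so every y-derivative picks up a y' = dy/dx factor.

With everything moved to the left-hand side, differentiate term by term:
  d/dx[x^2/25] = 2x/25
  d/dx[-y^2/49] = -2y·y'/49
  d/dx[-2] = 0

Separating the contributions that come from x directly and those that come through y:
  without y':      2x/25
  multiplying y':  -2y/49

so (2x/25) + (-2y/49)·y' = 0, and therefore
  dy/dx = -(2x/25)/(-2y/49) = 49x/(25y)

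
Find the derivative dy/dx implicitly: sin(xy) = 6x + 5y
Differentiate both sides with respect to x, treating y as y(x). By the chain rule, any term containing y contributes a factor of y' = dy/dx when we differentiate it.

Move every term to one side and write the relation as F(x, y) = 0. Term by term,
  d/dx[-6x] = -6
  d/dx[-5y] = -5·y'
  d/dx[sin(xy)] = (x·y' + y)·cos(xy)

The pieces without y' make up ∂F/∂x and the coefficient of y' is ∂F/∂y:
  ∂F/∂x = y·cos(xy) - 6,
  ∂F/∂y = x·cos(xy) - 5.

Since d/dx[F] = ∂F/∂x + (∂F/∂y)·y' = 0, solve for y':
  (∂F/∂y)·y' = -∂F/∂x
  dy/dx = -(∂F/∂x)/(∂F/∂y) = -(y·cos(xy) - 6)/(x·cos(xy) - 5) = (-y·cos(xy) + 6)/(x·cos(xy) - 5)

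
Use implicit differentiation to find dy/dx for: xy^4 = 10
Differentiate the relation implicitly: treat y = y(x) and apply the chain rule, so every y-derivative picks up a y' = dy/dx factor.

With everything moved to the left-hand side, differentiate term by term:
  d/dx[xy^4] = 4xy^3·y' + y^4
  d/dx[-10] = 0

Separating the contributions that come from x directly and those that come through y:
  without y':      y^4
  multiplying y':  4xy^3

so (y^4) + (4xy^3)·y' = 0, and therefore
  dy/dx = -(y^4)/(4xy^3) = -y/(4x)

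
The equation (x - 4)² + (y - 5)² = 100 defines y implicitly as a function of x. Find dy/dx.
Apply d/dx to both sides, remembering that y depends on x. Each occurrence of y therefore brings in a y' = dy/dx via the chain rule.

With F(x, y) equal to the left-hand side minus the right, differentiate F term by term:
  d/dx[(x - 4)^2] = 2x - 8
  d/dx[(y - 5)^2] = 2·y'(y - 5)
  d/dx[-100] = 0
Adding these up, d/dx[F] = 0 becomes
  (2x - 8) + (2y - 10)·y' = 0,
so isolating y',
  dy/dx = -(2x - 8)/(2y - 10) = (4 - x)/(y - 5)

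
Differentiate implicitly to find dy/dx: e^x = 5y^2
Take d/dx of both sides. Since y is implicitly a function of x, the chain rule attaches a y' = dy/dx factor whenever we differentiate through y.

Set F(x, y) = (left side) − (right side), so the curve is F = 0. Differentiating each term of F:
  d/dx[-5y^2] = -10y·y'
  d/dx[e^(x)] = e^(x)

Collecting, the y'-free part is the partial derivative in x and the y' coefficient is the partial derivative in y:
  ∂F/∂x = e^(x)
  ∂F/∂y = -10y

so d/dx[F(x, y(x))] = ∂F/∂x + (∂F/∂y)·y' = 0. Rearranging,
  dy/dx = -(∂F/∂x)/(∂F/∂y) = -(e^(x))/(-10y) = e^(x)/(10y)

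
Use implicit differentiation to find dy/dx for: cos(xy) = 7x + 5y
Take d/dx of both sides. Since y is implicitly a function of x, the chain rule attaches a y' = dy/dx factor whenever we differentiate through y.

Set F(x, y) = (left side) − (right side), so the curve is F = 0. Differentiating each term of F:
  d/dx[-7x] = -7
  d/dx[-5y] = -5·y'
  d/dx[cos(xy)] = -(x·y' + y)·sin(xy)

Collecting, the y'-free part is the partial derivative in x and the y' coefficient is the partial derivative in y:
  ∂F/∂x = -y·sin(xy) - 7
  ∂F/∂y = -x·sin(xy) - 5

so d/dx[F(x, y(x))] = ∂F/∂x + (∂F/∂y)·y' = 0. Rearranging,
  dy/dx = -(∂F/∂x)/(∂F/∂y) = -(-y·sin(xy) - 7)/(-x·sin(xy) - 5) = -(y·sin(xy) + 7)/(x·sin(xy) + 5)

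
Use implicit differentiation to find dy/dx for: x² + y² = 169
Differentiate both sides with respect to x, treating y as y(x). By the chain rule, any term containing y contributes a factor of y' = dy/dx when we differentiate it.

Move every term to one side and write the relation as F(x, y) = 0. Term by term,
  d/dx[x^2] = 2x
  d/dx[y^2] = 2y·y'
  d/dx[-169] = 0

The pieces without y' make up ∂F/∂x and the coefficient of y' is ∂F/∂y:
  ∂F/∂x = 2x,
  ∂F/∂y = 2y.

Since d/dx[F] = ∂F/∂x + (∂F/∂y)·y' = 0, solve for y':
  (∂F/∂y)·y' = -∂F/∂x
  dy/dx = -(∂F/∂x)/(∂F/∂y) = -(2x)/(2y) = -x/y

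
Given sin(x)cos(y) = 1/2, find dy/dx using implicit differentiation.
Differentiate both sides with respect to x, treating y as y(x). By the chain rule, any term containing y contributes a factor of y' = dy/dx when we differentiate it.

Move every term to one side and write the relation as F(x, y) = 0. Term by term,
  d/dx[sin(x)·cos(y)] = -y'·sin(x)·sin(y) + cos(x)·cos(y)
  d/dx[-1/2] = 0

The pieces without y' make up ∂F/∂x and the coefficient of y' is ∂F/∂y:
  ∂F/∂x = cos(x)·cos(y),
  ∂F/∂y = -sin(x)·sin(y).

Since d/dx[F] = ∂F/∂x + (∂F/∂y)·y' = 0, solve for y':
  (∂F/∂y)·y' = -∂F/∂x
  dy/dx = -(∂F/∂x)/(∂F/∂y) = -(cos(x)·cos(y))/(-sin(x)·sin(y)) = 1/(tan(x)·tan(y))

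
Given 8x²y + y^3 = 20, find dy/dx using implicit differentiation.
Apply d/dx to both sides, remembering that y depends on x. Each occurrence of y therefore brings in a y' = dy/dx via the chain rule.

With F(x, y) equal to the left-hand side minus the right, differentiate F term by term:
  d/dx[8x^2y] = 8x^2·y' + 16xy
  d/dx[y^3] = 3y^2·y'
  d/dx[-20] = 0
Adding these up, d/dx[F] = 0 becomes
  (16xy) + (8x^2 + 3y^2)·y' = 0,
so isolating y',
  dy/dx = -(16xy)/(8x^2 + 3y^2) = -16xy/(8x^2 + 3y^2)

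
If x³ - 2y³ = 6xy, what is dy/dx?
Apply d/dx to both sides, remembering that y depends on x. Each occurrence of y therefore brings in a y' = dy/dx via the chain rule.

With F(x, y) equal to the left-hand side minus the right, differentiate F term by term:
  d/dx[x^3] = 3x^2
  d/dx[-6xy] = -6x·y' - 6y
  d/dx[-2y^3] = -6y^2·y'
Adding these up, d/dx[F] = 0 becomes
  (3x^2 - 6y) + (-6x - 6y^2)·y' = 0,
so isolating y',
  dy/dx = -(3x^2 - 6y)/(-6x - 6y^2) = (x^2/2 - y)/(x + y^2)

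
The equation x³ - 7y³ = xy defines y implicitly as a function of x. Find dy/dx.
Differentiate both sides with respect to x, treating y as y(x). By the chain rule, any term containing y contributes a factor of y' = dy/dx when we differentiate it.

Move every term to one side and write the relation as F(x, y) = 0. Term by term,
  d/dx[x^3] = 3x^2
  d/dx[-xy] = -x·y' - y
  d/dx[-7y^3] = -21y^2·y'

The pieces without y' make up ∂F/∂x and the coefficient of y' is ∂F/∂y:
  ∂F/∂x = 3x^2 - y,
  ∂F/∂y = -x - 21y^2.

Since d/dx[F] = ∂F/∂x + (∂F/∂y)·y' = 0, solve for y':
  (∂F/∂y)·y' = -∂F/∂x
  dy/dx = -(∂F/∂x)/(∂F/∂y) = -(3x^2 - y)/(-x - 21y^2) = (3x^2 - y)/(x + 21y^2)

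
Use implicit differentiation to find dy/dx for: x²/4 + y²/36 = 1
Apply d/dx to both sides, remembering that y depends on x. Each occurrence of y therefore brings in a y' = dy/dx via the chain rule.

With F(x, y) equal to the left-hand side minus the right, differentiate F term by term:
  d/dx[x^2/4] = x/2
  d/dx[y^2/36] = y·y'/18
  d/dx[-1] = 0
Adding these up, d/dx[F] = 0 becomes
  (x/2) + (y/18)·y' = 0,
so isolating y',
  dy/dx = -(x/2)/(y/18) = -9x/y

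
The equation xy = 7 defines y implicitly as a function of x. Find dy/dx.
Differentiate both sides with respect to x, treating y as y(x). By the chain rule, any term containing y contributes a factor of y' = dy/dx when we differentiate it.

Move every term to one side and write the relation as F(x, y) = 0. Term by term,
  d/dx[xy] = x·y' + y
  d/dx[-7] = 0

The pieces without y' make up ∂F/∂x and the coefficient of y' is ∂F/∂y:
  ∂F/∂x = y,
  ∂F/∂y = x.

Since d/dx[F] = ∂F/∂x + (∂F/∂y)·y' = 0, solve for y':
  (∂F/∂y)·y' = -∂F/∂x
  dy/dx = -(∂F/∂x)/(∂F/∂y) = -(y)/(x) = -y/x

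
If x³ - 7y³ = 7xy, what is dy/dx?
Differentiate both sides with respect to x, treating y as y(x). By the chain rule, any term containing y contributes a factor of y' = dy/dx when we differentiate it.

Move every term to one side and write the relation as F(x, y) = 0. Term by term,
  d/dx[x^3] = 3x^2
  d/dx[-7xy] = -7x·y' - 7y
  d/dx[-7y^3] = -21y^2·y'

The pieces without y' make up ∂F/∂x and the coefficient of y' is ∂F/∂y:
  ∂F/∂x = 3x^2 - 7y,
  ∂F/∂y = -7x - 21y^2.

Since d/dx[F] = ∂F/∂x + (∂F/∂y)·y' = 0, solve for y':
  (∂F/∂y)·y' = -∂F/∂x
  dy/dx = -(∂F/∂x)/(∂F/∂y) = -(3x^2 - 7y)/(-7x - 21y^2) = (3x^2/7 - y)/(x + 3y^2)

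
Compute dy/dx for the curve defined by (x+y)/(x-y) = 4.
Take d/dx of both sides. Since y is implicitly a function of x, the chain rule attaches a y' = dy/dx factor whenever we differentiate through y.

Set F(x, y) = (left side) − (right side), so the curve is F = 0. Differentiating each term of F:
  d/dx[(x + y)/(x - y)] = (y' + 1)/(x - y) + (x + y)(y' - 1)/(x - y)^2
  d/dx[-4] = 0

Collecting, the y'-free part is the partial derivative in x and the y' coefficient is the partial derivative in y:
  ∂F/∂x = 1/(x - y) - (x + y)/(x - y)^2
  ∂F/∂y = 1/(x - y) + (x + y)/(x - y)^2

so d/dx[F(x, y(x))] = ∂F/∂x + (∂F/∂y)·y' = 0. Rearranging,
  dy/dx = -(∂F/∂x)/(∂F/∂y) = -(1/(x - y) - (x + y)/(x - y)^2)/(1/(x - y) + (x + y)/(x - y)^2)
        = -(-2y/(x - y)^2)/(2x/(x - y)^2) = y/x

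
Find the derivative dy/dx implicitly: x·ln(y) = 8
Differentiate the relation implicitly: treat y = y(x) and apply the chain rule, so every y-derivative picks up a y' = dy/dx factor.

With everything moved to the left-hand side, differentiate term by term:
  d/dx[x·ln(y)] = x·y'/y + ln(y)
  d/dx[-8] = 0

Separating the contributions that come from x directly and those that come through y:
  without y':      ln(y)
  multiplying y':  x/y

so (ln(y)) + (x/y)·y' = 0, and therefore
  dy/dx = -(ln(y))/(x/y) = -y·ln(y)/x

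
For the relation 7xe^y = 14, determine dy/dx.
Differentiate the relation implicitly: treat y = y(x) and apply the chain rule, so every y-derivative picks up a y' = dy/dx factor.

With everything moved to the left-hand side, differentiate term by term:
  d/dx[7x·e^(y)] = 7x·y'·e^(y) + 7e^(y)
  d/dx[-14] = 0

Separating the contributions that come from x directly and those that come through y:
  without y':      7e^(y)
  multiplying y':  7x·e^(y)

so (7e^(y)) + (7x·e^(y))·y' = 0, and therefore
  dy/dx = -(7e^(y))/(7x·e^(y)) = -1/x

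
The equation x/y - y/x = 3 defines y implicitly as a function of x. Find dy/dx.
Differentiate the relation implicitly: treat y = y(x) and apply the chain rule, so every y-derivative picks up a y' = dy/dx factor.

With everything moved to the left-hand side, differentiate term by term:
  d/dx[x/y] = -x·y'/y^2 + 1/y
  d/dx[-y/x] = -y'/x + y/x^2
  d/dx[-3] = 0

Separating the contributions that come from x directly and those that come through y:
  without y':      1/y + y/x^2
  multiplying y':  -x/y^2 - 1/x

so (1/y + y/x^2) + (-x/y^2 - 1/x)·y' = 0, and therefore
  dy/dx = -(1/y + y/x^2)/(-x/y^2 - 1/x)
        = -((x^2 + y^2)/(x^2y))/(-(x^2 + y^2)/(xy^2)) = y/x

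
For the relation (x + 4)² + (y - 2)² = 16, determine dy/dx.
Differentiate the relation implicitly: treat y = y(x) and apply the chain rule, so every y-derivative picks up a y' = dy/dx factor.

With everything moved to the left-hand side, differentiate term by term:
  d/dx[(x + 4)^2] = 2x + 8
  d/dx[(y - 2)^2] = 2·y'(y - 2)
  d/dx[-16] = 0

Separating the contributions that come from x directly and those that come through y:
  without y':      2x + 8
  multiplying y':  2y - 4

so (2x + 8) + (2y - 4)·y' = 0, and therefore
  dy/dx = -(2x + 8)/(2y - 4) = (-x - 4)/(y - 2)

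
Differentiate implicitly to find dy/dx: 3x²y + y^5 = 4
Take d/dx of both sides. Since y is implicitly a function of x, the chain rule attaches a y' = dy/dx factor whenever we differentiate through y.

Set F(x, y) = (left side) − (right side), so the curve is F = 0. Differentiating each term of F:
  d/dx[3x^2y] = 3x^2·y' + 6xy
  d/dx[y^5] = 5y^4·y'
  d/dx[-4] = 0

Collecting, the y'-free part is the partial derivative in x and the y' coefficient is the partial derivative in y:
  ∂F/∂x = 6xy
  ∂F/∂y = 3x^2 + 5y^4

so d/dx[F(x, y(x))] = ∂F/∂x + (∂F/∂y)·y' = 0. Rearranging,
  dy/dx = -(∂F/∂x)/(∂F/∂y) = -(6xy)/(3x^2 + 5y^4) = -6xy/(3x^2 + 5y^4)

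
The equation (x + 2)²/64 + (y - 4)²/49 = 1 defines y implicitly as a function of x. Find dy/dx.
Apply d/dx to both sides, remembering that y depends on x. Each occurrence of y therefore brings in a y' = dy/dx via the chain rule.

With F(x, y) equal to the left-hand side minus the right, differentiate F term by term:
  d/dx[(x + 2)^2/64] = x/32 + 1/16
  d/dx[(y - 4)^2/49] = 2·y'(y - 4)/49
  d/dx[-1] = 0
Adding these up, d/dx[F] = 0 becomes
  (x/32 + 1/16) + (2y/49 - 8/49)·y' = 0,
so isolating y',
  dy/dx = -(x/32 + 1/16)/(2y/49 - 8/49)
        = -((x + 2)/32)/(2(y - 4)/49) = 49(-x - 2)/(64(y - 4))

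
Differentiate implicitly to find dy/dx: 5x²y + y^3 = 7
Apply d/dx to both sides, remembering that y depends on x. Each occurrence of y therefore brings in a y' = dy/dx via the chain rule.

With F(x, y) equal to the left-hand side minus the right, differentiate F term by term:
  d/dx[5x^2y] = 5x^2·y' + 10xy
  d/dx[y^3] = 3y^2·y'
  d/dx[-7] = 0
Adding these up, d/dx[F] = 0 becomes
  (10xy) + (5x^2 + 3y^2)·y' = 0,
so isolating y',
  dy/dx = -(10xy)/(5x^2 + 3y^2) = -10xy/(5x^2 + 3y^2)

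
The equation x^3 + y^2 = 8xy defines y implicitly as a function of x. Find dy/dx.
Differentiate the relation implicitly: treat y = y(x) and apply the chain rule, so every y-derivative picks up a y' = dy/dx factor.

With everything moved to the left-hand side, differentiate term by term:
  d/dx[x^3] = 3x^2
  d/dx[-8xy] = -8x·y' - 8y
  d/dx[y^2] = 2y·y'

Separating the contributions that come from x directly and those that come through y:
  without y':      3x^2 - 8y
  multiplying y':  -8x + 2y

so (3x^2 - 8y) + (-8x + 2y)·y' = 0, and therefore
  dy/dx = -(3x^2 - 8y)/(-8x + 2y) = (3x^2 - 8y)/(2(4x - y))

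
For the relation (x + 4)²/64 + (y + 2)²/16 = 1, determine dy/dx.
Differentiate the relation implicitly: treat y = y(x) and apply the chain rule, so every y-derivative picks up a y' = dy/dx factor.

With everything moved to the left-hand side, differentiate term by term:
  d/dx[(x + 4)^2/64] = x/32 + 1/8
  d/dx[(y + 2)^2/16] = y'(y + 2)/8
  d/dx[-1] = 0

Separating the contributions that come from x directly and those that come through y:
  without y':      x/32 + 1/8
  multiplying y':  y/8 + 1/4

so (x/32 + 1/8) + (y/8 + 1/4)·y' = 0, and therefore
  dy/dx = -(x/32 + 1/8)/(y/8 + 1/4)
        = -((x + 4)/32)/((y + 2)/8) = (-x - 4)/(4(y + 2))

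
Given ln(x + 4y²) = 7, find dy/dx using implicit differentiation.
Differentiate both sides with respect to x, treating y as y(x). By the chain rule, any term containing y contributes a factor of y' = dy/dx when we differentiate it.

Move every term to one side and write the relation as F(x, y) = 0. Term by term,
  d/dx[ln(x + 4y^2)] = (8y·y' + 1)/(x + 4y^2)
  d/dx[-7] = 0

The pieces without y' make up ∂F/∂x and the coefficient of y' is ∂F/∂y:
  ∂F/∂x = 1/(x + 4y^2),
  ∂F/∂y = 8y/(x + 4y^2).

Since d/dx[F] = ∂F/∂x + (∂F/∂y)·y' = 0, solve for y':
  (∂F/∂y)·y' = -∂F/∂x
  dy/dx = -(∂F/∂x)/(∂F/∂y) = -(1/(x + 4y^2))/(8y/(x + 4y^2)) = -1/(8y)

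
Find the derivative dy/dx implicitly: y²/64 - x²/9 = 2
Take d/dx of both sides. Since y is implicitly a function of x, the chain rule attaches a y' = dy/dx factor whenever we differentiate through y.

Set F(x, y) = (left side) − (right side), so the curve is F = 0. Differentiating each term of F:
  d/dx[-x^2/9] = -2x/9
  d/dx[y^2/64] = y·y'/32
  d/dx[-2] = 0

Collecting, the y'-free part is the partial derivative in x and the y' coefficient is the partial derivative in y:
  ∂F/∂x = -2x/9
  ∂F/∂y = y/32

so d/dx[F(x, y(x))] = ∂F/∂x + (∂F/∂y)·y' = 0. Rearranging,
  dy/dx = -(∂F/∂x)/(∂F/∂y) = -(-2x/9)/(y/32) = 64x/(9y)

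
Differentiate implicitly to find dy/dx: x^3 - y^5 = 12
Apply d/dx to both sides, remembering that y depends on x. Each occurrence of y therefore brings in a y' = dy/dx via the chain rule.

With F(x, y) equal to the left-hand side minus the right, differentiate F term by term:
  d/dx[x^3] = 3x^2
  d/dx[-y^5] = -5y^4·y'
  d/dx[-12] = 0
Adding these up, d/dx[F] = 0 becomes
  (3x^2) + (-5y^4)·y' = 0,
so isolating y',
  dy/dx = -(3x^2)/(-5y^4) = 3x^2/(5y^4)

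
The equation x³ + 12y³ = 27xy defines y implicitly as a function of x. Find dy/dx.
Differentiate the relation implicitly: treat y = y(x) and apply the chain rule, so every y-derivative picks up a y' = dy/dx factor.

With everything moved to the left-hand side, differentiate term by term:
  d/dx[x^3] = 3x^2
  d/dx[-27xy] = -27x·y' - 27y
  d/dx[12y^3] = 36y^2·y'

Separating the contributions that come from x directly and those that come through y:
  without y':      3x^2 - 27y
  multiplying y':  -27x + 36y^2

so (3x^2 - 27y) + (-27x + 36y^2)·y' = 0, and therefore
  dy/dx = -(3x^2 - 27y)/(-27x + 36y^2) = (x^2 - 9y)/(3(3x - 4y^2))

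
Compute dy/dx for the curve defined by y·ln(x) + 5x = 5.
Take d/dx of both sides. Since y is implicitly a function of x, the chain rule attaches a y' = dy/dx factor whenever we differentiate through y.

Set F(x, y) = (left side) − (right side), so the curve is F = 0. Differentiating each term of F:
  d/dx[5x] = 5
  d/dx[y·ln(x)] = y'·ln(x) + y/x
  d/dx[-5] = 0

Collecting, the y'-free part is the partial derivative in x and the y' coefficient is the partial derivative in y:
  ∂F/∂x = 5 + y/x
  ∂F/∂y = ln(x)

so d/dx[F(x, y(x))] = ∂F/∂x + (∂F/∂y)·y' = 0. Rearranging,
  dy/dx = -(∂F/∂x)/(∂F/∂y) = -(5 + y/x)/(ln(x))
        = -((5x + y)/x)/(ln(x)) = (-5x - y)/(x·ln(x))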